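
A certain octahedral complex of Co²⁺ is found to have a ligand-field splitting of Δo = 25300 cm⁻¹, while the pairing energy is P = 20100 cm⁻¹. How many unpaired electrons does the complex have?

1

Co sits in group 9; removing 2 electrons leaves Co²⁺ with 9 − 2 = 7 d electrons.
Since Δo = 25300 cm⁻¹ > P = 20100 cm⁻¹, the complex adopts the low-spin configuration.
That gives t2g^6 e_g^1.
Unpaired electrons: 1.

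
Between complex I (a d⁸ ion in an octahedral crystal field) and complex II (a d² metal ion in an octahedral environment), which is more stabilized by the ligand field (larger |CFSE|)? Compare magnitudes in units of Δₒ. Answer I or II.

I: For octahedral d⁸ the high- and low-spin configurations coincide; t₂g⁶ eg², CFSE = -1.2Δₒ.
II: t2g^2 e_g^0, CFSE = -0.8Δₒ.
So I has the larger |CFSE|.

I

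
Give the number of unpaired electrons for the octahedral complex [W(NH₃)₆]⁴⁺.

2

NH₃ is neutral, so the +4 overall charge sits on W: oxidation state +4.
Group 6 minus oxidation state +4 gives a d² configuration for W⁴⁺.
Configuration: t2g^2 e_g^0, giving 2 unpaired electrons.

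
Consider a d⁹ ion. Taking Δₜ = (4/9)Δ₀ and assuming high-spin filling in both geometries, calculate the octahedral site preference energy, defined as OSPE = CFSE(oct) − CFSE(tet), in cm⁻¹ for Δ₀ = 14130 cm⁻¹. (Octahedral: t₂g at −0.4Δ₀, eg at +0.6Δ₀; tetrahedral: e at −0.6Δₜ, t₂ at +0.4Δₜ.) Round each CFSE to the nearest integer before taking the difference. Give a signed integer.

Octahedral (high-spin): t₂g⁶ eg³, CFSE = 6(−0.4) + 3(+0.6) = -0.6Δ₀ = -0.6 × 14130 = -8478 cm⁻¹.
Tetrahedral e⁴ t₂⁵ gives -0.4Δₜ = -0.4 × (4/9) × 14130 = -2512 cm⁻¹.
OSPE = -8478 − (-2512) = -5966 cm⁻¹.

-5966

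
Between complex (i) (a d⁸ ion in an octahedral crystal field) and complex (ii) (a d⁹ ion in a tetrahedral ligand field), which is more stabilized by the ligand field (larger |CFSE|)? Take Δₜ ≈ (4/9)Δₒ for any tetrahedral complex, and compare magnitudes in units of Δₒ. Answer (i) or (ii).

(i): For octahedral d⁸ the high- and low-spin configurations coincide; t₂g⁶ eg², CFSE = -1.2Δₒ.
(ii): Tetrahedral splitting is small, so the complex is high-spin; e^4 t2^5, CFSE = -0.4Δₜ ≈ -0.18Δₒ.
So (i) has the larger |CFSE|.

(i)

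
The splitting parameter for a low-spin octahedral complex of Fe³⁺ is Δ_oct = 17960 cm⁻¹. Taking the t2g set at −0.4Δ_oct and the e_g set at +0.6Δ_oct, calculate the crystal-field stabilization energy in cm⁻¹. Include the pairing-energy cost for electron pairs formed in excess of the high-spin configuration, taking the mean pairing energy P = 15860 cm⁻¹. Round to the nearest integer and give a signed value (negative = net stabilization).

-4200

Fe sits in group 8; removing 3 electrons leaves Fe³⁺ with 8 − 3 = 5 d electrons.
Configuration: t2g^5 e_g^0.
The orbital stabilization is -2.0Δ_oct = -2.0 × 17960 = -35920 cm⁻¹.
High-spin d⁵ would be t2g^3 e_g^2 with 0 pairs; low-spin has 2, so 2 excess pairs cost +2P = +31720 cm⁻¹.
Overall CFSE = -35920 + 31720 = -4200 cm⁻¹.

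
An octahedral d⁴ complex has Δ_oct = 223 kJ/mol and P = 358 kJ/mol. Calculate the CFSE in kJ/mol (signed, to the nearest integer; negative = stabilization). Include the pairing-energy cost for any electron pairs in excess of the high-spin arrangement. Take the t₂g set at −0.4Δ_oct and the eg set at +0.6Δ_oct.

-134

Here Δ_oct < P (223 < 358), so the high-spin state is favoured.
Configuration: t₂g³ eg¹.
Orbital CFSE = -0.6Δ_oct = -0.6 × 223 = -134 kJ/mol.
High-spin has no excess pairs, so no pairing correction applies.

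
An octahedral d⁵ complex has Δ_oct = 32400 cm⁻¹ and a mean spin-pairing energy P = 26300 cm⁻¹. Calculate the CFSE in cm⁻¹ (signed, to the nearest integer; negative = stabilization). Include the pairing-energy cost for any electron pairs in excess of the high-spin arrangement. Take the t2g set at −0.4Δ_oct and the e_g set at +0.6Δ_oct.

Since Δ_oct = 32400 cm⁻¹ > P = 26300 cm⁻¹, the complex adopts the low-spin configuration.
Filling d⁵ accordingly: t2g^5 e_g^0.
Orbital CFSE = -2.0Δ_oct = -2.0 × 32400 = -64800 cm⁻¹.
Excess pairs vs high-spin: 2 − 0 = 2; pairing cost = +52600 cm⁻¹.
Net CFSE = -64800 + 52600 = -12200 cm⁻¹.

-12200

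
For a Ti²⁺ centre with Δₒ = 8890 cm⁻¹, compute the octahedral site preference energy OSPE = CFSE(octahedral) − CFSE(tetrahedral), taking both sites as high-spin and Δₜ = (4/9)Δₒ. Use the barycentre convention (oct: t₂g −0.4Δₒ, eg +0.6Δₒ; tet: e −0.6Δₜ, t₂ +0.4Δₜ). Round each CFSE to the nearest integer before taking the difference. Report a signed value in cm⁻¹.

Ti²⁺: group 4, so d-count = 4 − 2 = 2.
Octahedral (high-spin): t₂g² eg⁰, CFSE = 2(−0.4) + 0(+0.6) = -0.8Δₒ = -0.8 × 8890 = -7112 cm⁻¹.
Tetrahedral: e² t₂⁰, CFSE = 2(−0.6) + 0(+0.4) = -1.2Δₜ = -1.2 × (4/9) × 8890 = -4741 cm⁻¹.
OSPE = -7112 − (-4741) = -2371 cm⁻¹.

-2371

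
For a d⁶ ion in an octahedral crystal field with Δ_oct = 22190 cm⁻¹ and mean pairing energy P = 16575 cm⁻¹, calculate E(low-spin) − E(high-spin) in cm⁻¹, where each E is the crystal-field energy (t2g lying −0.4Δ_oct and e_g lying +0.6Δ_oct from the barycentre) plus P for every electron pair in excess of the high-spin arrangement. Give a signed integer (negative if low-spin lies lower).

-11230

High-spin: t2g^4 e_g^2, CFSE = -0.4Δ_oct = -8876 cm⁻¹.
Low-spin t2g^6 e_g^0 gives -2.4Δ_oct = -53256 cm⁻¹, but forming 2 extra pairs costs 2P = 33150 cm⁻¹, so E(LS) = -53256 + 33150 = -20106 cm⁻¹.
Thus E(LS) − E(HS) = -11230 cm⁻¹.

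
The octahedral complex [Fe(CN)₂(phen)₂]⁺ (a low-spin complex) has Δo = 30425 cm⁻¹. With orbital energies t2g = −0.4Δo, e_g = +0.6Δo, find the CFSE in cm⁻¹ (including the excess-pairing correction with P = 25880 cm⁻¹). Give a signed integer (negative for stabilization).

Ligand charges: 2×(-1) from CN⁻ and 2×(+0) from phen sum to -2; with overall charge +1, Fe is +3.
Fe sits in group 8; removing 3 electrons leaves Fe³⁺ with 8 − 3 = 5 d electrons.
Configuration: t2g^5 e_g^0.
The orbital stabilization is -2.0Δo = -2.0 × 30425 = -60850 cm⁻¹.
Relative to high-spin t2g^3 e_g^2 (0 paired), the low-spin configuration has 2 additional pairs, contributing +2 × 25880 = +51760 cm⁻¹.
Overall CFSE = -60850 + 51760 = -9090 cm⁻¹.

-9090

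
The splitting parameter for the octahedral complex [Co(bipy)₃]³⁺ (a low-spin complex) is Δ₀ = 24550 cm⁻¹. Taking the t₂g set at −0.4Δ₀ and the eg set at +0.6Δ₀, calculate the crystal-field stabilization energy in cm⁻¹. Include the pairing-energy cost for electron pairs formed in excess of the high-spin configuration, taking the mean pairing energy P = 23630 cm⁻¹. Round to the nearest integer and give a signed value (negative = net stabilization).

-11660

bipy is neutral, so the +3 overall charge sits on Co: oxidation state +3.
Co is in group 9, so Co³⁺ is d⁶ (9 − 3 = 6).
Configuration: t₂g⁶ eg⁰.
Orbital CFSE = 6(-0.4) + 0(0.6) = -2.4Δ₀ = -2.4 × 24550 = -58920 cm⁻¹.
Relative to high-spin t₂g⁴ eg² (1 paired), the low-spin configuration has 2 additional pairs, contributing +2 × 23630 = +47260 cm⁻¹.
Net CFSE = -58920 + 47260 = -11660 cm⁻¹.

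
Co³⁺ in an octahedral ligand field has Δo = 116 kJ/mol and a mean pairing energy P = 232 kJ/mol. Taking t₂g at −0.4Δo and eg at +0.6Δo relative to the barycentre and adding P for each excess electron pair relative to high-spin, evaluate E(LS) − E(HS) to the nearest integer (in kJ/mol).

232

Co is in group 9, so Co³⁺ is d⁶ (9 − 3 = 6).
High-spin: t₂g⁴ eg², CFSE = -0.4Δo = -46 kJ/mol.
Low-spin: t₂g⁶ eg⁰, orbital CFSE = -2.4Δo = -278 kJ/mol; plus 2 excess pairs × P = +464 kJ/mol; total 186 kJ/mol.
The difference is 186 − (-46) = 232 kJ/mol, so high-spin lies lower.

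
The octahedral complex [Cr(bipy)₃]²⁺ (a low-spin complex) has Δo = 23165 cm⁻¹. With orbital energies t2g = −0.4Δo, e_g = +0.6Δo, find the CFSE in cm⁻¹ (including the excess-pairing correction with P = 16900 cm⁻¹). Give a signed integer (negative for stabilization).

bipy is neutral, so the +2 overall charge sits on Cr: oxidation state +2.
Cr is in group 6, so Cr²⁺ is d⁴ (6 − 2 = 4).
Electron filling gives t2g^4 e_g^0.
The orbital stabilization is -1.6Δo = -1.6 × 23165 = -37064 cm⁻¹.
High-spin d⁴ would be t2g^3 e_g^1 with 0 pairs; low-spin has 1, so 1 excess pair costs +1P = +16900 cm⁻¹.
Net CFSE = -37064 + 16900 = -20164 cm⁻¹.

-20164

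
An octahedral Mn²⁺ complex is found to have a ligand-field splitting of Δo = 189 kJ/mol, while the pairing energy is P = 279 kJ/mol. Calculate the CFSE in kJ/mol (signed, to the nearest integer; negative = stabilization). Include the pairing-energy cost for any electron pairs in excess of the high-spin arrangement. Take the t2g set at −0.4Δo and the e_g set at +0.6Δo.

0

Mn sits in group 7; removing 2 electrons leaves Mn²⁺ with 7 − 2 = 5 d electrons.
Δo < P, so pairing is avoided: the ground state is high-spin.
Filling d⁵ accordingly: t2g^3 e_g^2.
Orbital CFSE = 0.0Δo = 0.0 × 189 = 0 kJ/mol.
High-spin has no excess pairs, so no pairing correction applies.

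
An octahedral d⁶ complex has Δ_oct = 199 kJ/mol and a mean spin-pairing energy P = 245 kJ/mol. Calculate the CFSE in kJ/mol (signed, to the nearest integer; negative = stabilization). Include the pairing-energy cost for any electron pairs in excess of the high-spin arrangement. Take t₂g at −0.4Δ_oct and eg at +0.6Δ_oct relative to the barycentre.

With Δ_oct < P the complex is high-spin.
Filling d⁶ accordingly: t₂g⁴ eg².
Orbital CFSE = -0.4Δ_oct = -0.4 × 199 = -80 kJ/mol.
High-spin has no excess pairs, so no pairing correction applies.

-80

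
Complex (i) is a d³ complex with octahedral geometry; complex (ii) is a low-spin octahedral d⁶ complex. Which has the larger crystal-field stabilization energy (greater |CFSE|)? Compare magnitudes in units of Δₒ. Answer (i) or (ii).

(ii)

(i): t2g^3 e_g^0, CFSE = -1.2Δₒ.
(ii): t₂g⁶ eg⁰, CFSE = -2.4Δₒ.
So (ii) has the larger |CFSE|.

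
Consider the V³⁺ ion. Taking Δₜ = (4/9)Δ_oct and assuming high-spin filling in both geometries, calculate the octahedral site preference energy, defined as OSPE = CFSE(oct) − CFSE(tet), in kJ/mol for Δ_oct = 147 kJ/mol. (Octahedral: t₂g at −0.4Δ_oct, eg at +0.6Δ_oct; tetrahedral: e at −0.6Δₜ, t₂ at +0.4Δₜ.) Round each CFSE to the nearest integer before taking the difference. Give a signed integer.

V³⁺: group 5, so d-count = 5 − 3 = 2.
Octahedral high-spin t2g^2 e_g^0: CFSE = -0.8 × 147 = -118 kJ/mol.
In a tetrahedral site the filling is e^2 t2^0: CFSE(tet) = -1.2Δₜ = -1.2 × (4/9)(147) = -78 kJ/mol.
OSPE = -118 − (-78) = -40 kJ/mol.

-40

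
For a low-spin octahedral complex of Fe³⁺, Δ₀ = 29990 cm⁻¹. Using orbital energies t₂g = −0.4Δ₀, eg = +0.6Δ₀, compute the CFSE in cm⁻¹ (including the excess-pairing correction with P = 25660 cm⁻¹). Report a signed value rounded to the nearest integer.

-8660

Fe is in group 8, so Fe³⁺ is d⁵ (8 − 3 = 5).
Electron filling gives t₂g⁵ eg⁰.
Orbital CFSE = 5(-0.4) + 0(0.6) = -2.0Δ₀ = -2.0 × 29990 = -59980 cm⁻¹.
High-spin d⁵ would be t₂g³ eg² with 0 pairs; low-spin has 2, so 2 excess pairs cost +2P = +51320 cm⁻¹.
Combining: -59980 + 51320 = -8660 cm⁻¹.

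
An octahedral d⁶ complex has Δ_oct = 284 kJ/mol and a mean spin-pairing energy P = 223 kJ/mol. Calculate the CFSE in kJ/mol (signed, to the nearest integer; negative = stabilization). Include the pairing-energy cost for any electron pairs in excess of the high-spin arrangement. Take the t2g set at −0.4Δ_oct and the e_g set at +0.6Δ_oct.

Here Δ_oct > P (284 > 223), so the low-spin state is favoured.
That gives t2g^6 e_g^0.
Orbital CFSE = -2.4Δ_oct = -2.4 × 284 = -682 kJ/mol.
Excess pairs vs high-spin: 3 − 1 = 2; pairing cost = +446 kJ/mol.
Net CFSE = -682 + 446 = -236 kJ/mol.

-236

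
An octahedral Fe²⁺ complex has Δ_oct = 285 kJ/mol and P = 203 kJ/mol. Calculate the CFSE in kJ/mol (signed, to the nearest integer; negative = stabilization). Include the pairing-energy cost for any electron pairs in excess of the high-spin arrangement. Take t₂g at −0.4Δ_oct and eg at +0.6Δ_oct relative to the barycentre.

Fe sits in group 8; removing 2 electrons leaves Fe²⁺ with 8 − 2 = 6 d electrons.
Since Δ_oct = 285 kJ/mol > P = 203 kJ/mol, the complex adopts the low-spin configuration.
That gives t₂g⁶ eg⁰.
Orbital CFSE = -2.4Δ_oct = -2.4 × 285 = -684 kJ/mol.
Excess pairs vs high-spin: 3 − 1 = 2; pairing cost = +406 kJ/mol.
Net CFSE = -684 + 406 = -278 kJ/mol.

-278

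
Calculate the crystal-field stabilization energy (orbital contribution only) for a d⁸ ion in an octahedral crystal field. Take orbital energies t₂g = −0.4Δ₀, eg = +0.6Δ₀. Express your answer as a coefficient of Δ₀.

-1.2 Δ₀

Configuration: t₂g⁶ eg².
CFSE = 6(-0.4Δ₀) + 2(0.6Δ₀) = -2.4Δ₀ + 1.2Δ₀ = -1.2Δ₀.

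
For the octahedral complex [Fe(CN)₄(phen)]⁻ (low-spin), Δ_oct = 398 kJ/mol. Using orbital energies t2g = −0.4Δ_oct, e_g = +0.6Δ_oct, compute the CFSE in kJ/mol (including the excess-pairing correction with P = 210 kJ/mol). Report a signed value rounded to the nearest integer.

Ligand charges: 4×(-1) from CN⁻ and 1×(+0) from phen sum to -4; with overall charge -1, Fe is +3.
Fe³⁺: group 8, so d-count = 8 − 3 = 5.
The d⁵ electrons fill as t2g^5 e_g^0.
CFSE(orbital) = 5×(-0.4Δ_oct) + 0×(0.6Δ_oct) = -2.0Δ_oct; with Δ_oct = 398 kJ/mol that is -796 kJ/mol.
Pairing penalty: 2 pairs vs 0 in the high-spin reference → 2 extra × P = 420 kJ/mol.
Combining: -796 + 420 = -376 kJ/mol.

-376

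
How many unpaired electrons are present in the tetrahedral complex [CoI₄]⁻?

Each I⁻ contributes -1; 4 × (-1) = -4. With overall charge -1, Co is in the +3 oxidation state.
Co is in group 9, so Co³⁺ is d⁶ (9 − 3 = 6).
Tetrahedral fields are weak (Δₜ ≈ 4/9 Δₒ), so electrons fill high-spin.
Configuration: e^3 t2^3, giving 4 unpaired electrons.

4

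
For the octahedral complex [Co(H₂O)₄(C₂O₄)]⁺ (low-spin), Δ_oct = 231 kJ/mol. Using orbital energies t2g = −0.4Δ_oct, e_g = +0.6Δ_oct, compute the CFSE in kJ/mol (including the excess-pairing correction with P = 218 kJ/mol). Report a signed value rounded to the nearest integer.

Ligand charges: 4×(+0) from H₂O and 1×(-2) from C₂O₄²⁻ sum to -2; with overall charge +1, Co is +3.
Co³⁺: group 9, so d-count = 9 − 3 = 6.
The d⁶ electrons fill as t2g^6 e_g^0.
Orbital CFSE = 6(-0.4) + 0(0.6) = -2.4Δ_oct = -2.4 × 231 = -554 kJ/mol.
High-spin d⁶ would be t2g^4 e_g^2 with 1 pair; low-spin has 3, so 2 excess pairs cost +2P = +436 kJ/mol.
Net CFSE = -554 + 436 = -118 kJ/mol.

-118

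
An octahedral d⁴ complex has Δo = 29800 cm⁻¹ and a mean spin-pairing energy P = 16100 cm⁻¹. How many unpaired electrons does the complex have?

With Δo > P the complex is low-spin.
That gives t₂g⁴ eg⁰.
Unpaired electrons: 2.

2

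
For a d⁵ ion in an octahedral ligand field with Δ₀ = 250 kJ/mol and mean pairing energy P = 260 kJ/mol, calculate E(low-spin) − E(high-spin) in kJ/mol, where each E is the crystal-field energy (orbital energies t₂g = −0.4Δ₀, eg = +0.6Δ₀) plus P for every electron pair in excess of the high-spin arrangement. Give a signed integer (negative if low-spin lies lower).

In the high-spin limit (t₂g³ eg²) the orbital term is 0.0Δ₀ = 0 kJ/mol, with no excess pairing.
Low-spin: t₂g⁵ eg⁰, orbital CFSE = -2.0Δ₀ = -500 kJ/mol; plus 2 excess pairs × P = +520 kJ/mol; total 20 kJ/mol.
E(LS) − E(HS) = 20 − (0) = 20 kJ/mol.

20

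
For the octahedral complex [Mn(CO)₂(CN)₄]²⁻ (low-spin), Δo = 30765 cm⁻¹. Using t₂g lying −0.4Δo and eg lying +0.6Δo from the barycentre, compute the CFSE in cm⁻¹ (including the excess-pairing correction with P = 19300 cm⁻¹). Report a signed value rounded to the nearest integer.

Ligand charges: 2×(+0) from CO and 4×(-1) from CN⁻ sum to -4; with overall charge -2, Mn is +2.
Group 7 minus oxidation state +2 gives a d⁵ configuration for Mn²⁺.
The d⁵ electrons fill as t₂g⁵ eg⁰.
CFSE(orbital) = 5×(-0.4Δo) + 0×(0.6Δo) = -2.0Δo; with Δo = 30765 cm⁻¹ that is -61530 cm⁻¹.
Relative to high-spin t₂g³ eg² (0 paired), the low-spin configuration has 2 additional pairs, contributing +2 × 19300 = +38600 cm⁻¹.
Combining: -61530 + 38600 = -22930 cm⁻¹.

-22930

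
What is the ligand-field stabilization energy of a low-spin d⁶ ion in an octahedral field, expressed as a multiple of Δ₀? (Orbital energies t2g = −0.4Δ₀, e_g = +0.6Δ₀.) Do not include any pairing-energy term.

Configuration: t2g^6 e_g^0.
CFSE = 6(-0.4Δ₀) + 0(0.6Δ₀) = -2.4Δ₀ + 0.0Δ₀ = -2.4Δ₀.

-2.4 Δ₀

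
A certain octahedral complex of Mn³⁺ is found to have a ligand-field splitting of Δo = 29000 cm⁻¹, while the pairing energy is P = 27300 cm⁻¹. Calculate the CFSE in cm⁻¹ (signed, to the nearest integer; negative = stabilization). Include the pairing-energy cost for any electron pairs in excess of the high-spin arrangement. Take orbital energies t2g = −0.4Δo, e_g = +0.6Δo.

Mn sits in group 7; removing 3 electrons leaves Mn³⁺ with 7 − 3 = 4 d electrons.
Here Δo > P (29000 > 27300), so the low-spin state is favoured.
That gives t2g^4 e_g^0.
Orbital CFSE = -1.6Δo = -1.6 × 29000 = -46400 cm⁻¹.
Excess pairs vs high-spin: 1 − 0 = 1; pairing cost = +27300 cm⁻¹.
Net CFSE = -46400 + 27300 = -19100 cm⁻¹.

-19100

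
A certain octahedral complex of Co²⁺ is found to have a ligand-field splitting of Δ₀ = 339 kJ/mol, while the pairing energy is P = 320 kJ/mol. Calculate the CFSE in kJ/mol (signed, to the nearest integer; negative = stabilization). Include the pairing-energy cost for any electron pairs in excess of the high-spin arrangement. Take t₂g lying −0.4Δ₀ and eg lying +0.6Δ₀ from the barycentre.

-290

Group 9 minus oxidation state +2 gives a d⁷ configuration for Co²⁺.
Δ₀ > P, so pairing is preferred: the ground state is low-spin.
Configuration: t₂g⁶ eg¹.
Orbital CFSE = -1.8Δ₀ = -1.8 × 339 = -610 kJ/mol.
Excess pairs vs high-spin: 3 − 2 = 1; pairing cost = +320 kJ/mol.
Net CFSE = -610 + 320 = -290 kJ/mol.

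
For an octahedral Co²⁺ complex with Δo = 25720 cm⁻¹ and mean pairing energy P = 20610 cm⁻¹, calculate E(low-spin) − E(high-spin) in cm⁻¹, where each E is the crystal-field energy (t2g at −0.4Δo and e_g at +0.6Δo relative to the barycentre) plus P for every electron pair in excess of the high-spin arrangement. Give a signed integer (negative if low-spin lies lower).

Co²⁺: group 9, so d-count = 9 − 2 = 7.
High-spin: t2g^5 e_g^2, CFSE = -0.8Δo = -20576 cm⁻¹.
For low-spin the configuration is t2g^6 e_g^1: orbital energy -1.8 × 25720 = -46296 cm⁻¹, and 1 additional pair relative to high-spin adds 20610 cm⁻¹, giving -25686 cm⁻¹.
The difference is -25686 − (-20576) = -5110 cm⁻¹, so low-spin lies lower.

-5110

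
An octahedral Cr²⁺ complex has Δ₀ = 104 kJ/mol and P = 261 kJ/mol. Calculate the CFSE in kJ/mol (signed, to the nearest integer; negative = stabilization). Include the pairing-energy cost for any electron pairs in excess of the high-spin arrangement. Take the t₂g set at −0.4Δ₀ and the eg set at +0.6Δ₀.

Cr sits in group 6; removing 2 electrons leaves Cr²⁺ with 6 − 2 = 4 d electrons.
Δ₀ < P, so pairing is avoided: the ground state is high-spin.
That gives t₂g³ eg¹.
Orbital CFSE = -0.6Δ₀ = -0.6 × 104 = -62 kJ/mol.
High-spin has no excess pairs, so no pairing correction applies.

-62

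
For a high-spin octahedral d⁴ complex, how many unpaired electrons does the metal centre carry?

Configuration: t₂g³ eg¹, giving 4 unpaired electrons.

4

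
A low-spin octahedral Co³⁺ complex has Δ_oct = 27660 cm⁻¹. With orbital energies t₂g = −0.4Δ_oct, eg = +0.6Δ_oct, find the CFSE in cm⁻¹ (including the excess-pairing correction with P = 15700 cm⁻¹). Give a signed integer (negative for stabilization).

-34984

Co³⁺: group 9, so d-count = 9 − 3 = 6.
The d⁶ electrons fill as t₂g⁶ eg⁰.
The orbital stabilization is -2.4Δ_oct = -2.4 × 27660 = -66384 cm⁻¹.
High-spin d⁶ would be t₂g⁴ eg² with 1 pair; low-spin has 3, so 2 excess pairs cost +2P = +31400 cm⁻¹.
Combining: -66384 + 31400 = -34984 cm⁻¹.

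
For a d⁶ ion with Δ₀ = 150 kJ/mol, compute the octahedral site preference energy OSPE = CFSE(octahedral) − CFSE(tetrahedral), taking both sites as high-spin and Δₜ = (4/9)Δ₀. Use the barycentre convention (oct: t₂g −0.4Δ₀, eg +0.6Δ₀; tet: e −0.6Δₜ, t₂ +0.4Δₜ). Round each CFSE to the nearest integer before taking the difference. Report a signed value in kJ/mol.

-20

Octahedral high-spin t2g^4 e_g^2: CFSE = -0.4 × 150 = -60 kJ/mol.
Tetrahedral: e^3 t2^3, CFSE = 3(−0.6) + 3(+0.4) = -0.6Δₜ = -0.6 × (4/9) × 150 = -40 kJ/mol.
Subtracting, OSPE = -60 − (-40) = -20 kJ/mol.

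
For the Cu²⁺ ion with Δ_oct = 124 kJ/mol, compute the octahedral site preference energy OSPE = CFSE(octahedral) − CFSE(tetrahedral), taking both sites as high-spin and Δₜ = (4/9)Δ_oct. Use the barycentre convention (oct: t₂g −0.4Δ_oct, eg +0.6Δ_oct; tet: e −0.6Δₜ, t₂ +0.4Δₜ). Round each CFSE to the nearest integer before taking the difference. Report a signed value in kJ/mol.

Group 11 minus oxidation state +2 gives a d⁹ configuration for Cu²⁺.
Octahedral high-spin t₂g⁶ eg³: CFSE = -0.6 × 124 = -74 kJ/mol.
Tetrahedral: e⁴ t₂⁵, CFSE = 4(−0.6) + 5(+0.4) = -0.4Δₜ = -0.4 × (4/9) × 124 = -22 kJ/mol.
OSPE = CFSE(oct) − CFSE(tet) = -74 − (-22) = -52 kJ/mol.

-52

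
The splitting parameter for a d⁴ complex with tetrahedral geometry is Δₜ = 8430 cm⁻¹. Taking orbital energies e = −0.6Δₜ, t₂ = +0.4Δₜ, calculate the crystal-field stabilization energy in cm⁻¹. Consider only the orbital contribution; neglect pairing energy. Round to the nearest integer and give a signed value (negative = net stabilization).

Tetrahedral fields are weak (Δₜ ≈ 4/9 Δₒ), so electrons fill high-spin.
Electron filling gives e² t₂².
Orbital CFSE = 2(-0.6) + 2(0.4) = -0.4Δₜ = -0.4 × 8430 = -3372 cm⁻¹.

-3372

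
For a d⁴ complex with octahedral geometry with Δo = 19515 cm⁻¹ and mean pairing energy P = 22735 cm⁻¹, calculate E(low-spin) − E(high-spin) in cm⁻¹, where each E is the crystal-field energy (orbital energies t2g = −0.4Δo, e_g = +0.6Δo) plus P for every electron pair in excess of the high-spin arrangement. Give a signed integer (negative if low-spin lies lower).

In the high-spin limit (t2g^3 e_g^1) the orbital term is -0.6Δo = -11709 cm⁻¹, with no excess pairing.
Low-spin: t2g^4 e_g^0, orbital CFSE = -1.6Δo = -31224 cm⁻¹; plus 1 excess pair × P = +22735 cm⁻¹; total -8489 cm⁻¹.
E(LS) − E(HS) = -8489 − (-11709) = 3220 cm⁻¹.

3220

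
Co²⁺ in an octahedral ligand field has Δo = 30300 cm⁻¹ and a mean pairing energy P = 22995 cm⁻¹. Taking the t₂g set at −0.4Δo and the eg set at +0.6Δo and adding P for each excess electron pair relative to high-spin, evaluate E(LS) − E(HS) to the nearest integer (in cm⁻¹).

Co is in group 9, so Co²⁺ is d⁷ (9 − 2 = 7).
High-spin: t₂g⁵ eg², CFSE = -0.8Δo = -24240 cm⁻¹.
For low-spin the configuration is t₂g⁶ eg¹: orbital energy -1.8 × 30300 = -54540 cm⁻¹, and 1 additional pair relative to high-spin adds 22995 cm⁻¹, giving -31545 cm⁻¹.
E(LS) − E(HS) = -31545 − (-24240) = -7305 cm⁻¹.

-7305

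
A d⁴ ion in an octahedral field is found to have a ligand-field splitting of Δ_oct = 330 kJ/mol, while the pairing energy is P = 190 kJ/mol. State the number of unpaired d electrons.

2

Here Δ_oct > P (330 > 190), so the low-spin state is favoured.
Filling d⁴ accordingly: t₂g⁴ eg⁰.
Unpaired electrons: 2.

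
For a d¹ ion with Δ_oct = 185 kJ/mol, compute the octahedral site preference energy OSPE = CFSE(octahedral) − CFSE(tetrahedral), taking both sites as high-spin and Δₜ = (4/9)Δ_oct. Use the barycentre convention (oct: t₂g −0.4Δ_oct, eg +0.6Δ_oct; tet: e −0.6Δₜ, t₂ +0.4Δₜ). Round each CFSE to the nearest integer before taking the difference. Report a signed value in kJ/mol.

-25

Octahedral high-spin t₂g¹ eg⁰: CFSE = -0.4 × 185 = -74 kJ/mol.
In a tetrahedral site the filling is e¹ t₂⁰: CFSE(tet) = -0.6Δₜ = -0.6 × (4/9)(185) = -49 kJ/mol.
OSPE = CFSE(oct) − CFSE(tet) = -74 − (-49) = -25 kJ/mol.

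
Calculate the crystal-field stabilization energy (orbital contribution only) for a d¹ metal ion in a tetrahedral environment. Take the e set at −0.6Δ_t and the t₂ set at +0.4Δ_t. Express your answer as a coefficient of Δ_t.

-0.6 Δ_t

With tetrahedral geometry the complex is necessarily high-spin.
Configuration: e¹ t₂⁰.
CFSE = 1(-0.6Δ_t) + 0(0.4Δ_t) = -0.6Δ_t + 0.0Δ_t = -0.6Δ_t.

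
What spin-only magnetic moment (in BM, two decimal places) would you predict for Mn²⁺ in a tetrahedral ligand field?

Group 7 minus oxidation state +2 gives a d⁵ configuration for Mn²⁺.
Tetrahedral splitting is small, so the complex is high-spin.
Configuration: e² t₂³ → 5 unpaired electrons.
μ(spin-only) = √[5(5+2)] = √35 ≈ 5.92 BM.

5.92 BM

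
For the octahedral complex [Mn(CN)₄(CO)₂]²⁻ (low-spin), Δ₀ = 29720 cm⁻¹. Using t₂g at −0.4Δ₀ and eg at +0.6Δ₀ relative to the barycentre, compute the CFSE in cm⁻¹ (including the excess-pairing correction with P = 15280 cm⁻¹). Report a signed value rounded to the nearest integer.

Ligand charges: 4×(-1) from CN⁻ and 2×(+0) from CO sum to -4; with overall charge -2, Mn is +2.
Mn²⁺: group 7, so d-count = 7 − 2 = 5.
Configuration: t₂g⁵ eg⁰.
Orbital CFSE = 5(-0.4) + 0(0.6) = -2.0Δ₀ = -2.0 × 29720 = -59440 cm⁻¹.
Relative to high-spin t₂g³ eg² (0 paired), the low-spin configuration has 2 additional pairs, contributing +2 × 15280 = +30560 cm⁻¹.
Overall CFSE = -59440 + 30560 = -28880 cm⁻¹.

-28880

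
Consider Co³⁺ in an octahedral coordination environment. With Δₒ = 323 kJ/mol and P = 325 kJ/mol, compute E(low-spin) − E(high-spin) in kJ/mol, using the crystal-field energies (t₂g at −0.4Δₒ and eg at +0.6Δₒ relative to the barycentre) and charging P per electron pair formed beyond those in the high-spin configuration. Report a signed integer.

4

Co is in group 9, so Co³⁺ is d⁶ (9 − 3 = 6).
High-spin d⁶ fills as t₂g⁴ eg² with CFSE 4(−0.4) + 2(+0.6) = -0.4Δₒ = -129 kJ/mol.
Low-spin: t₂g⁶ eg⁰, orbital CFSE = -2.4Δₒ = -775 kJ/mol; plus 2 excess pairs × P = +650 kJ/mol; total -125 kJ/mol.
E(LS) − E(HS) = -125 − (-129) = 4 kJ/mol.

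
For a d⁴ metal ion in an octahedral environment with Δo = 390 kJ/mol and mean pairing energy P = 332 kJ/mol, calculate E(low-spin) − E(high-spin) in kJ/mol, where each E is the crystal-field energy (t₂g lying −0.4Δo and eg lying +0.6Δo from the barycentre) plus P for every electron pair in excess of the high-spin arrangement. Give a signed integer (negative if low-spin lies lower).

-58

In the high-spin limit (t₂g³ eg¹) the orbital term is -0.6Δo = -234 kJ/mol, with no excess pairing.
Low-spin t₂g⁴ eg⁰ gives -1.6Δo = -624 kJ/mol, but forming 1 extra pair costs 1P = 332 kJ/mol, so E(LS) = -624 + 332 = -292 kJ/mol.
Thus E(LS) − E(HS) = -58 kJ/mol.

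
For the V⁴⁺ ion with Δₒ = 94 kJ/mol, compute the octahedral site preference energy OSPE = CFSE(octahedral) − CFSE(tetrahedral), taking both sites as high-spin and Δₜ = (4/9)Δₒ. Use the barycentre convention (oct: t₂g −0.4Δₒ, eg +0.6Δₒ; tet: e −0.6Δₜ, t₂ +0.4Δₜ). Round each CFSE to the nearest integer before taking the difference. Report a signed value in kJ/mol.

V is in group 5, so V⁴⁺ is d¹ (5 − 4 = 1).
In an octahedral site d¹ (HS) is t2g^1 e_g^0, giving CFSE(oct) = -0.4Δₒ = -38 kJ/mol.
Tetrahedral e^1 t2^0 gives -0.6Δₜ = -0.6 × (4/9) × 94 = -25 kJ/mol.
OSPE = CFSE(oct) − CFSE(tet) = -38 − (-25) = -13 kJ/mol.

-13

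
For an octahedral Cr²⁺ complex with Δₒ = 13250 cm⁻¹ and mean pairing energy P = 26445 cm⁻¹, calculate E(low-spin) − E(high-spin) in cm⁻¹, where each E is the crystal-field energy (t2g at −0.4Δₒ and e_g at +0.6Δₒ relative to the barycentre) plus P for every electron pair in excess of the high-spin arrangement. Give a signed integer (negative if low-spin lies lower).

Cr is in group 6, so Cr²⁺ is d⁴ (6 − 2 = 4).
High-spin d⁴ fills as t2g^3 e_g^1 with CFSE 3(−0.4) + 1(+0.6) = -0.6Δₒ = -7950 cm⁻¹.
Low-spin t2g^4 e_g^0 gives -1.6Δₒ = -21200 cm⁻¹, but forming 1 extra pair costs 1P = 26445 cm⁻¹, so E(LS) = -21200 + 26445 = 5245 cm⁻¹.
The difference is 5245 − (-7950) = 13195 cm⁻¹, so high-spin lies lower.

13195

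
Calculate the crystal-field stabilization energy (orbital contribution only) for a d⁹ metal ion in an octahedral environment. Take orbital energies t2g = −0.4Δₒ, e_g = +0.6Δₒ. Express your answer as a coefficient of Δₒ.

Configuration: t2g^6 e_g^3.
CFSE = 6(-0.4Δₒ) + 3(0.6Δₒ) = -2.4Δₒ + 1.8Δₒ = -0.6Δₒ.

-0.6 Δₒ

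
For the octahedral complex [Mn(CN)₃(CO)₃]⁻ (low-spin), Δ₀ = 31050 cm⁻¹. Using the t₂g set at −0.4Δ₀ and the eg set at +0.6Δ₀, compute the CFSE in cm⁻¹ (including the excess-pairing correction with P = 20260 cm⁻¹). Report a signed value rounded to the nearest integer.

-21580

Ligand charges: 3×(-1) from CN⁻ and 3×(+0) from CO sum to -3; with overall charge -1, Mn is +2.
Mn is in group 7, so Mn²⁺ is d⁵ (7 − 2 = 5).
The d⁵ electrons fill as t₂g⁵ eg⁰.
Orbital CFSE = 5(-0.4) + 0(0.6) = -2.0Δ₀ = -2.0 × 31050 = -62100 cm⁻¹.
High-spin d⁵ would be t₂g³ eg² with 0 pairs; low-spin has 2, so 2 excess pairs cost +2P = +40520 cm⁻¹.
Combining: -62100 + 40520 = -21580 cm⁻¹.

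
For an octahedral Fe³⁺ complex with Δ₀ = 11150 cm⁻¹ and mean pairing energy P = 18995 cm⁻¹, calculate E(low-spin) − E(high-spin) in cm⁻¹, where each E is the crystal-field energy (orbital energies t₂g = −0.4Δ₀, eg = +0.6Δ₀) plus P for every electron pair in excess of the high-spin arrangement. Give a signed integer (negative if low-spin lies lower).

Group 8 minus oxidation state +3 gives a d⁵ configuration for Fe³⁺.
High-spin d⁵ fills as t₂g³ eg² with CFSE 3(−0.4) + 2(+0.6) = 0.0Δ₀ = 0 cm⁻¹.
Low-spin: t₂g⁵ eg⁰, orbital CFSE = -2.0Δ₀ = -22300 cm⁻¹; plus 2 excess pairs × P = +37990 cm⁻¹; total 15690 cm⁻¹.
The difference is 15690 − (0) = 15690 cm⁻¹, so high-spin lies lower.

15690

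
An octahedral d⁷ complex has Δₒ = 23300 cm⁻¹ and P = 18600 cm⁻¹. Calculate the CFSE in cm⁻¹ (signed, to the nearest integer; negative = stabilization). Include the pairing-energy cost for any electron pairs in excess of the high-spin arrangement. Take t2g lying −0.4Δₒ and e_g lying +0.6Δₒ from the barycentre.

Since Δₒ = 23300 cm⁻¹ > P = 18600 cm⁻¹, the complex adopts the low-spin configuration.
That gives t2g^6 e_g^1.
Orbital CFSE = -1.8Δₒ = -1.8 × 23300 = -41940 cm⁻¹.
Excess pairs vs high-spin: 3 − 2 = 1; pairing cost = +18600 cm⁻¹.
Net CFSE = -41940 + 18600 = -23340 cm⁻¹.

-23340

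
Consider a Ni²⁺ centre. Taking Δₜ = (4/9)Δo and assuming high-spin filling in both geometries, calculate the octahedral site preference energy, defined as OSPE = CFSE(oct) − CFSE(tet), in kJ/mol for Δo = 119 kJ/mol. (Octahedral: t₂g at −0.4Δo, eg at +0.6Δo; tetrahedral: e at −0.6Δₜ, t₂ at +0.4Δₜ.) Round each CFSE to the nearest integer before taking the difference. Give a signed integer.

-101

Ni is in group 10, so Ni²⁺ is d⁸ (10 − 2 = 8).
In an octahedral site d⁸ (HS) is t2g^6 e_g^2, giving CFSE(oct) = -1.2Δo = -143 kJ/mol.
In a tetrahedral site the filling is e^4 t2^4: CFSE(tet) = -0.8Δₜ = -0.8 × (4/9)(119) = -42 kJ/mol.
Subtracting, OSPE = -143 − (-42) = -101 kJ/mol.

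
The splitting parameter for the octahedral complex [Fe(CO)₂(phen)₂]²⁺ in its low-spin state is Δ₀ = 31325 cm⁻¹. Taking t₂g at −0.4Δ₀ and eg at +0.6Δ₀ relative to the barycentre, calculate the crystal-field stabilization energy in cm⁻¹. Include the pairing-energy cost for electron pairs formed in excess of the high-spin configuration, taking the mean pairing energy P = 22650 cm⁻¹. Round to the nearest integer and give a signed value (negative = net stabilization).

Ligand charges: 2×(+0) from CO and 2×(+0) from phen sum to +0; with overall charge +2, Fe is +2.
Fe sits in group 8; removing 2 electrons leaves Fe²⁺ with 8 − 2 = 6 d electrons.
The d⁶ electrons fill as t₂g⁶ eg⁰.
Orbital CFSE = 6(-0.4) + 0(0.6) = -2.4Δ₀ = -2.4 × 31325 = -75180 cm⁻¹.
Pairing penalty: 3 pairs vs 1 in the high-spin reference → 2 extra × P = 45300 cm⁻¹.
Overall CFSE = -75180 + 45300 = -29880 cm⁻¹.

-29880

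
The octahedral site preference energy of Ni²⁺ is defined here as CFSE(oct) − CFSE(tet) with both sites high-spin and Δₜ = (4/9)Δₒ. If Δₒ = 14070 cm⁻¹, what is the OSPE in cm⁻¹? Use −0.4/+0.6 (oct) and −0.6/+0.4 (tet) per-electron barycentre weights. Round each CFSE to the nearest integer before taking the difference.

-11881

Group 10 minus oxidation state +2 gives a d⁸ configuration for Ni²⁺.
In an octahedral site d⁸ (HS) is t2g^6 e_g^2, giving CFSE(oct) = -1.2Δₒ = -16884 cm⁻¹.
Tetrahedral: e^4 t2^4, CFSE = 4(−0.6) + 4(+0.4) = -0.8Δₜ = -0.8 × (4/9) × 14070 = -5003 cm⁻¹.
Subtracting, OSPE = -16884 − (-5003) = -11881 cm⁻¹.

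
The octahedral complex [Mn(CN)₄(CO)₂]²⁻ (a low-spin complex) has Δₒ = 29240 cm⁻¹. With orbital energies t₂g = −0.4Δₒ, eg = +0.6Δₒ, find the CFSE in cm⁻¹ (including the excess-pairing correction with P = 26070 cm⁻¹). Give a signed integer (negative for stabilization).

-6340

Ligand charges: 4×(-1) from CN⁻ and 2×(+0) from CO sum to -4; with overall charge -2, Mn is +2.
Group 7 minus oxidation state +2 gives a d⁵ configuration for Mn²⁺.
Configuration: t₂g⁵ eg⁰.
Orbital CFSE = 5(-0.4) + 0(0.6) = -2.0Δₒ = -2.0 × 29240 = -58480 cm⁻¹.
High-spin d⁵ would be t₂g³ eg² with 0 pairs; low-spin has 2, so 2 excess pairs cost +2P = +52140 cm⁻¹.
Combining: -58480 + 52140 = -6340 cm⁻¹.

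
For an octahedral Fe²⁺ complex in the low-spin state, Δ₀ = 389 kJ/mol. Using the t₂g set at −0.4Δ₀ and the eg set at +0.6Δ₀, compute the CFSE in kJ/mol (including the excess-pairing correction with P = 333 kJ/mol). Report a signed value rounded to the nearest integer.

Group 8 minus oxidation state +2 gives a d⁶ configuration for Fe²⁺.
Electron filling gives t₂g⁶ eg⁰.
The orbital stabilization is -2.4Δ₀ = -2.4 × 389 = -934 kJ/mol.
Relative to high-spin t₂g⁴ eg² (1 paired), the low-spin configuration has 2 additional pairs, contributing +2 × 333 = +666 kJ/mol.
Combining: -934 + 666 = -268 kJ/mol.

-268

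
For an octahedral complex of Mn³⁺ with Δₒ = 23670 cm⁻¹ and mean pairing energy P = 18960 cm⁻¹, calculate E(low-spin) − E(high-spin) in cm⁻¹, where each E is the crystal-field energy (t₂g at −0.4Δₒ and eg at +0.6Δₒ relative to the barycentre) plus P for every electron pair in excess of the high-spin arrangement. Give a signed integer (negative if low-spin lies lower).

Mn³⁺: group 7, so d-count = 7 − 3 = 4.
In the high-spin limit (t₂g³ eg¹) the orbital term is -0.6Δₒ = -14202 cm⁻¹, with no excess pairing.
Low-spin t₂g⁴ eg⁰ gives -1.6Δₒ = -37872 cm⁻¹, but forming 1 extra pair costs 1P = 18960 cm⁻¹, so E(LS) = -37872 + 18960 = -18912 cm⁻¹.
E(LS) − E(HS) = -18912 − (-14202) = -4710 cm⁻¹.

-4710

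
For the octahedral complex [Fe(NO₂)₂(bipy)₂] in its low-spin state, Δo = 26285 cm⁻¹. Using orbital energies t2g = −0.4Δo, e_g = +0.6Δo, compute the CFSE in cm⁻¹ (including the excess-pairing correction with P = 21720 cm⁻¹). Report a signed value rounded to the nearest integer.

-19644

Ligand charges: 2×(-1) from NO₂⁻ and 2×(+0) from bipy sum to -2; with overall charge +0, Fe is +2.
Fe sits in group 8; removing 2 electrons leaves Fe²⁺ with 8 − 2 = 6 d electrons.
Electron filling gives t2g^6 e_g^0.
Orbital CFSE = 6(-0.4) + 0(0.6) = -2.4Δo = -2.4 × 26285 = -63084 cm⁻¹.
Pairing penalty: 3 pairs vs 1 in the high-spin reference → 2 extra × P = 43440 cm⁻¹.
Net CFSE = -63084 + 43440 = -19644 cm⁻¹.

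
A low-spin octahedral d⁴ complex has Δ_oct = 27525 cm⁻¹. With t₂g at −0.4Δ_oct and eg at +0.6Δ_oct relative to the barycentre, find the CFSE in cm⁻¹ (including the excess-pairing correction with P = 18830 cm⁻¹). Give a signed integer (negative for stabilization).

Configuration: t₂g⁴ eg⁰.
Orbital CFSE = 4(-0.4) + 0(0.6) = -1.6Δ_oct = -1.6 × 27525 = -44040 cm⁻¹.
High-spin d⁴ would be t₂g³ eg¹ with 0 pairs; low-spin has 1, so 1 excess pair costs +1P = +18830 cm⁻¹.
Overall CFSE = -44040 + 18830 = -25210 cm⁻¹.

-25210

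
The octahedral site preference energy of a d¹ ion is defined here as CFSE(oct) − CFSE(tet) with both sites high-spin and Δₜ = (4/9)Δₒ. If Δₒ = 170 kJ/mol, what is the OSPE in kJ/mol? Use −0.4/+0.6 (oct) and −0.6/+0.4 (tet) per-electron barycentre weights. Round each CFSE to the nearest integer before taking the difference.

Octahedral (high-spin): t₂g¹ eg⁰, CFSE = 1(−0.4) + 0(+0.6) = -0.4Δₒ = -0.4 × 170 = -68 kJ/mol.
In a tetrahedral site the filling is e¹ t₂⁰: CFSE(tet) = -0.6Δₜ = -0.6 × (4/9)(170) = -45 kJ/mol.
Subtracting, OSPE = -68 − (-45) = -23 kJ/mol.

-23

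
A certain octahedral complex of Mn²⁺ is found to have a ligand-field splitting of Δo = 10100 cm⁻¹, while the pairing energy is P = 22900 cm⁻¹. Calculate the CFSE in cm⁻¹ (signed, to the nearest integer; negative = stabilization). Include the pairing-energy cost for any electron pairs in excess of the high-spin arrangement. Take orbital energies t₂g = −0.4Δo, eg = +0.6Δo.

Mn is in group 7, so Mn²⁺ is d⁵ (7 − 2 = 5).
With Δo < P the complex is high-spin.
That gives t₂g³ eg².
Orbital CFSE = 0.0Δo = 0.0 × 10100 = 0 cm⁻¹.
High-spin has no excess pairs, so no pairing correction applies.

0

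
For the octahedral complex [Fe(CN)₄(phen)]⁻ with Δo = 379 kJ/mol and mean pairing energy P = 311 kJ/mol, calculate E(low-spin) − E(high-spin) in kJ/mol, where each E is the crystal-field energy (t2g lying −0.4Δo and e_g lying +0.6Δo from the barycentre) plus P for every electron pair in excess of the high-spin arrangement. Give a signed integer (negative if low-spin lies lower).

-136

Ligand charges: 4×(-1) from CN⁻ and 1×(+0) from phen sum to -4; with overall charge -1, Fe is +3.
Fe sits in group 8; removing 3 electrons leaves Fe³⁺ with 8 − 3 = 5 d electrons.
In the high-spin limit (t2g^3 e_g^2) the orbital term is 0.0Δo = 0 kJ/mol, with no excess pairing.
Low-spin t2g^5 e_g^0 gives -2.0Δo = -758 kJ/mol, but forming 2 extra pairs costs 2P = 622 kJ/mol, so E(LS) = -758 + 622 = -136 kJ/mol.
The difference is -136 − (0) = -136 kJ/mol, so low-spin lies lower.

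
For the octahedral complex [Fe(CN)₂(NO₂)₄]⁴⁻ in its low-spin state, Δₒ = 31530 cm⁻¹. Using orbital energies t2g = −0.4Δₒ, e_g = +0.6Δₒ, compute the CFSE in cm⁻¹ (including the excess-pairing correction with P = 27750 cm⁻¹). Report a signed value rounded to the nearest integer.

-20172

Ligand charges: 2×(-1) from CN⁻ and 4×(-1) from NO₂⁻ sum to -6; with overall charge -4, Fe is +2.
Fe sits in group 8; removing 2 electrons leaves Fe²⁺ with 8 − 2 = 6 d electrons.
The d⁶ electrons fill as t2g^6 e_g^0.
Orbital CFSE = 6(-0.4) + 0(0.6) = -2.4Δₒ = -2.4 × 31530 = -75672 cm⁻¹.
Relative to high-spin t2g^4 e_g^2 (1 paired), the low-spin configuration has 2 additional pairs, contributing +2 × 27750 = +55500 cm⁻¹.
Overall CFSE = -75672 + 55500 = -20172 cm⁻¹.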